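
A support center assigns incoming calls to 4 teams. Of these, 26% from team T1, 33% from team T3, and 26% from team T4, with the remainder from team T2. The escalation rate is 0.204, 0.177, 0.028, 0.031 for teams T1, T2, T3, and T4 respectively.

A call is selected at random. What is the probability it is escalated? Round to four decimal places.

P(E) ≈ 0.0969

P(T2) = 1 − (0.26 + 0.33 + 0.26) = 0.15.
P(E) = P(E|T1)·P(T1) + P(E|T2)·P(T2) + P(E|T3)·P(T3) + P(E|T4)·P(T4)
      = 0.204·0.26 + 0.177·0.15 + 0.028·0.33 + 0.031·0.26
      = 0.05304 + 0.02655 + 0.00924 + 0.00806 = 0.09689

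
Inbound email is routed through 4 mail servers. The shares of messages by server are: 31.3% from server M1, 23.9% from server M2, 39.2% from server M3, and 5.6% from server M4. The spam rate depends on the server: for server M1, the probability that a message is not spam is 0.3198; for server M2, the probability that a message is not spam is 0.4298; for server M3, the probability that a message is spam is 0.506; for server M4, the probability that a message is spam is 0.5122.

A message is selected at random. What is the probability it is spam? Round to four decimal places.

0.5762

P(S|M1) = 1 − 0.3198 = 0.6802.
P(S|M2) = 1 − 0.4298 = 0.5702.
Using total probability over the partition,
P(S) = P(S|M1)·P(M1) + P(S|M2)·P(M2) + P(S|M3)·P(M3) + P(S|M4)·P(M4)
      = 0.6802·0.313 + 0.5702·0.239 + 0.506·0.392 + 0.5122·0.056
      = 0.2129026 + 0.1362778 + 0.198352 + 0.0286832 = 0.5762156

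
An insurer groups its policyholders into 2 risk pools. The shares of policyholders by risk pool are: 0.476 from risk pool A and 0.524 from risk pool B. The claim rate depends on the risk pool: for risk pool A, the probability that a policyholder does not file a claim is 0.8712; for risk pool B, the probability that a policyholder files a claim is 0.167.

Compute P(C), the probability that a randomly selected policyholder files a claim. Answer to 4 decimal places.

0.1488

P(C|A) = 1 − 0.8712 = 0.1288.
P(C) = P(C|A)·P(A) + P(C|B)·P(B)
      = 0.1288·0.476 + 0.167·0.524
      = 0.0613088 + 0.087508 = 0.1488168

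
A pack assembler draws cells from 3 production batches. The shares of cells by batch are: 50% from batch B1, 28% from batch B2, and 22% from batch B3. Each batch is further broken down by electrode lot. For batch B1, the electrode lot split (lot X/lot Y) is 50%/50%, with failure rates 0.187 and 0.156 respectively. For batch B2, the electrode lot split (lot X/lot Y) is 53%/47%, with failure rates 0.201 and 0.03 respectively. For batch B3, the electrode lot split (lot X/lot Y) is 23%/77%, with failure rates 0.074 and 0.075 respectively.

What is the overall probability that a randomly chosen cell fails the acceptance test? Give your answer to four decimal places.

P(F|B1) = 0.5·0.187 + 0.5·0.156 = 0.0935 + 0.078 = 0.1715
P(F|B2) = 0.53·0.201 + 0.47·0.03 = 0.10653 + 0.0141 = 0.12063
P(F|B3) = 0.23·0.074 + 0.77·0.075 = 0.01702 + 0.05775 = 0.07477
Then overall,
P(F) = 0.5·0.1715 + 0.28·0.12063 + 0.22·0.07477
      = 0.08575 + 0.0337764 + 0.0164494 = 0.1359758

0.1360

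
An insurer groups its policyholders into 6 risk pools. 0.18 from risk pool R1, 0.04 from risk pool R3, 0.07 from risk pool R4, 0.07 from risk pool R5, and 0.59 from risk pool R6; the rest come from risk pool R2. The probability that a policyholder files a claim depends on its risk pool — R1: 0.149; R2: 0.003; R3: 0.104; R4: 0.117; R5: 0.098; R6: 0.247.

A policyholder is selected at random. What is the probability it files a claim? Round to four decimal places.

0.1919

P(R2) = 1 − (0.18 + 0.04 + 0.07 + 0.07 + 0.59) = 0.05.
P(C) = P(C|R1)·P(R1) + P(C|R2)·P(R2) + P(C|R3)·P(R3) + P(C|R4)·P(R4) + P(C|R5)·P(R5) + P(C|R6)·P(R6)
      = 0.149·0.18 + 0.003·0.05 + 0.104·0.04 + 0.117·0.07 + 0.098·0.07 + 0.247·0.59
      = 0.02682 + 0.00015 + 0.00416 + 0.00819 + 0.00686 + 0.14573 = 0.19191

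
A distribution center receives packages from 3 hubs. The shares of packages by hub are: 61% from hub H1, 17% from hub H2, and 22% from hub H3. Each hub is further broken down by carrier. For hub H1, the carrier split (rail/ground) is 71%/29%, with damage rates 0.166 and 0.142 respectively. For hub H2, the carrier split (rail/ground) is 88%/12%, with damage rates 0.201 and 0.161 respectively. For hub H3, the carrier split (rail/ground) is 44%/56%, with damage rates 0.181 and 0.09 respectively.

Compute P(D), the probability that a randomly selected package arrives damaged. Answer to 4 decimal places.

P(D|H1) = 0.71·0.166 + 0.29·0.142 = 0.11786 + 0.04118 = 0.15904
P(D|H2) = 0.88·0.201 + 0.12·0.161 = 0.17688 + 0.01932 = 0.1962
P(D|H3) = 0.44·0.181 + 0.56·0.09 = 0.07964 + 0.0504 = 0.13004
Then overall,
P(D) = 0.61·0.15904 + 0.17·0.1962 + 0.22·0.13004
      = 0.0970144 + 0.033354 + 0.0286088 = 0.1589772

P(D) ≈ 0.1590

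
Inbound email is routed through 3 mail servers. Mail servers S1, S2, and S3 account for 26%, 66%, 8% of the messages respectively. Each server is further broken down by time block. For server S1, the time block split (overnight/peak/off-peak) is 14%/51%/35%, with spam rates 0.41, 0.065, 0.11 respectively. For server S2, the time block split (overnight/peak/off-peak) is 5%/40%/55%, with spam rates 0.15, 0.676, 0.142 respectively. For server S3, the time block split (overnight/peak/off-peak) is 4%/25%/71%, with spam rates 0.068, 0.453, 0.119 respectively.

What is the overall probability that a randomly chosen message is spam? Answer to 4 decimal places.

P(S|S1) = 0.14·0.41 + 0.51·0.065 + 0.35·0.11 = 0.0574 + 0.03315 + 0.0385 = 0.12905
P(S|S2) = 0.05·0.15 + 0.4·0.676 + 0.55·0.142 = 0.0075 + 0.2704 + 0.0781 = 0.356
P(S|S3) = 0.04·0.068 + 0.25·0.453 + 0.71·0.119 = 0.00272 + 0.11325 + 0.08449 = 0.20046
By total probability over the outer partition,
P(S) = 0.26·0.12905 + 0.66·0.356 + 0.08·0.20046
      = 0.033553 + 0.23496 + 0.0160368 = 0.2845498

0.2845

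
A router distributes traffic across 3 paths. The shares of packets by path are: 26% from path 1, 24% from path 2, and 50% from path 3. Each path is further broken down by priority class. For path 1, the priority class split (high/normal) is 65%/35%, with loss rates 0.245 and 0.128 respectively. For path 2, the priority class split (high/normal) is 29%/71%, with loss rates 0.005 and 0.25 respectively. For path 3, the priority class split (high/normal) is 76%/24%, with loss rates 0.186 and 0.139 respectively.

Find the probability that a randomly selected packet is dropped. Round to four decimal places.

P(L|1) = 0.65·0.245 + 0.35·0.128 = 0.15925 + 0.0448 = 0.20405
P(L|2) = 0.29·0.005 + 0.71·0.25 = 0.00145 + 0.1775 = 0.17895
P(L|3) = 0.76·0.186 + 0.24·0.139 = 0.14136 + 0.03336 = 0.17472
Then overall,
P(L) = 0.26·0.20405 + 0.24·0.17895 + 0.5·0.17472
      = 0.053053 + 0.042948 + 0.08736 = 0.183361

0.1834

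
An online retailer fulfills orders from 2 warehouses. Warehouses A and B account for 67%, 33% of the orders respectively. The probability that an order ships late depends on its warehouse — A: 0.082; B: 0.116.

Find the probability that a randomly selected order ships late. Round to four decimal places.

P(L) = P(L|A)·P(A) + P(L|B)·P(B)
      = 0.082·0.67 + 0.116·0.33
      = 0.05494 + 0.03828 = 0.09322

0.0932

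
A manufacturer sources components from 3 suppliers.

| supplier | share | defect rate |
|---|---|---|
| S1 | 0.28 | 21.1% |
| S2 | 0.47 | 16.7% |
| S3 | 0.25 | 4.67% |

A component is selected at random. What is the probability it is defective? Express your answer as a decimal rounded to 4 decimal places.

P(D) ≈ 0.1492

P(D) = P(D|S1)·P(S1) + P(D|S2)·P(S2) + P(D|S3)·P(S3)
      = 0.211·0.28 + 0.167·0.47 + 0.0467·0.25
      = 0.05908 + 0.07849 + 0.011675 = 0.149245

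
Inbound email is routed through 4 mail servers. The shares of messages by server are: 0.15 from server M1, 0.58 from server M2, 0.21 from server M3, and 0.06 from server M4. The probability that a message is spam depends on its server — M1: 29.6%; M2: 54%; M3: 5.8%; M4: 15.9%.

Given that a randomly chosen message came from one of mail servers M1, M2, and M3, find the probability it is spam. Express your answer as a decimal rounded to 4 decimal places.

Let J = {M1, M2, M3}.
P(J) = 0.15 + 0.58 + 0.21 = 0.94.
P(S ∩ J) = 0.296·0.15 + 0.54·0.58 + 0.058·0.21 = 0.0444 + 0.3132 + 0.01218 = 0.36978.
P(S | J) = 0.36978 / 0.94 = 0.393383…

P(S|J) ≈ 0.3934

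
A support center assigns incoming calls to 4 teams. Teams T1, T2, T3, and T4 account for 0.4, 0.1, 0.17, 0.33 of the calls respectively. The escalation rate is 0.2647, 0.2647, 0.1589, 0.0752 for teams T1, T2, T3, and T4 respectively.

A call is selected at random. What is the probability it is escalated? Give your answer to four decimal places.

0.1842

P(E) = P(E|T1)·P(T1) + P(E|T2)·P(T2) + P(E|T3)·P(T3) + P(E|T4)·P(T4)
      = 0.2647·0.4 + 0.2647·0.1 + 0.1589·0.17 + 0.0752·0.33
      = 0.10588 + 0.02647 + 0.027013 + 0.024816 = 0.184179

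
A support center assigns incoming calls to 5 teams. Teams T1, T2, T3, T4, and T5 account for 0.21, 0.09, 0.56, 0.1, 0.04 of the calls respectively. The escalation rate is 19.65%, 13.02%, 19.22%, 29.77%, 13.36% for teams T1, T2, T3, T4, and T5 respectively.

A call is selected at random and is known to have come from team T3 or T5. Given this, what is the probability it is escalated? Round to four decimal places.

Let S = {T3, T5}.
P(S) = 0.56 + 0.04 = 0.6.
P(E ∩ S) = 0.1922·0.56 + 0.1336·0.04 = 0.107632 + 0.005344 = 0.112976.
P(E | S) = 0.112976 / 0.6 = 0.188293…

P(E|S) ≈ 0.1883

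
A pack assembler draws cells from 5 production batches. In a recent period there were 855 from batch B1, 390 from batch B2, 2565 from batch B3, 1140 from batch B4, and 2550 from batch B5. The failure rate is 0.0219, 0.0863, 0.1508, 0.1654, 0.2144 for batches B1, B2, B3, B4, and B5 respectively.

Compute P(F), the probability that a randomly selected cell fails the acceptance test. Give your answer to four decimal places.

Total: 855 + 390 + 2565 + 1140 + 2550 = 7500.
P(B1) = 855/7500 = 0.114. P(B2) = 390/7500 = 0.052. P(B3) = 2565/7500 = 0.342. P(B4) = 1140/7500 = 0.152. P(B5) = 2550/7500 = 0.34.
P(F) = P(F|B1)·P(B1) + P(F|B2)·P(B2) + P(F|B3)·P(B3) + P(F|B4)·P(B4) + P(F|B5)·P(B5)
      = 0.0219·0.114 + 0.0863·0.052 + 0.1508·0.342 + 0.1654·0.152 + 0.2144·0.34
      = 0.0024966 + 0.0044876 + 0.0515736 + 0.0251408 + 0.072896 = 0.1565946

0.1566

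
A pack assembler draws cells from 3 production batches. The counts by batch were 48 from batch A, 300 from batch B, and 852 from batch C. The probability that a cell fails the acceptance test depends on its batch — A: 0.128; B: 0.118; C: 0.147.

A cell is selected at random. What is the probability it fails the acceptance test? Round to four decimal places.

Total: 48 + 300 + 852 = 1200.
P(A) = 48/1200 = 0.04. P(B) = 300/1200 = 0.25. P(C) = 852/1200 = 0.71.
P(F) = P(F|A)·P(A) + P(F|B)·P(B) + P(F|C)·P(C)
      = 0.128·0.04 + 0.118·0.25 + 0.147·0.71
      = 0.00512 + 0.0295 + 0.10437 = 0.13899

P(F) ≈ 0.1390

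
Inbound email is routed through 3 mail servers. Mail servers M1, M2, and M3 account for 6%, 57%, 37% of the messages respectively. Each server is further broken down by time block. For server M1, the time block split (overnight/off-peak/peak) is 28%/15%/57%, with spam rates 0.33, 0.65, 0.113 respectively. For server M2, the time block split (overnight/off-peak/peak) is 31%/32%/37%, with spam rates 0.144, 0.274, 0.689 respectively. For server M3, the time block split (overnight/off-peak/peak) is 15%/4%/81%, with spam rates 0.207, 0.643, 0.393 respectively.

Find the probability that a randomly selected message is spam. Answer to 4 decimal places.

P(S|M1) = 0.28·0.33 + 0.15·0.65 + 0.57·0.113 = 0.0924 + 0.0975 + 0.06441 = 0.25431
P(S|M2) = 0.31·0.144 + 0.32·0.274 + 0.37·0.689 = 0.04464 + 0.08768 + 0.25493 = 0.38725
P(S|M3) = 0.15·0.207 + 0.04·0.643 + 0.81·0.393 = 0.03105 + 0.02572 + 0.31833 = 0.3751
By total probability over the outer partition,
P(S) = 0.06·0.25431 + 0.57·0.38725 + 0.37·0.3751
      = 0.0152586 + 0.2207325 + 0.138787 = 0.3747781

0.3748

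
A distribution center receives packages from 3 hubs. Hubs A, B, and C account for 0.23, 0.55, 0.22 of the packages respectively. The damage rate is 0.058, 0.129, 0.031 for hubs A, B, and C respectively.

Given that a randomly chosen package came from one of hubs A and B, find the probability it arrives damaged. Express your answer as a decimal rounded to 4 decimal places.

P(D|S) ≈ 0.1081

Let S = {A, B}.
P(S) = 0.23 + 0.55 = 0.78.
P(D ∩ S) = 0.058·0.23 + 0.129·0.55 = 0.01334 + 0.07095 = 0.08429.
P(D | S) = 0.08429 / 0.78 = 0.108064…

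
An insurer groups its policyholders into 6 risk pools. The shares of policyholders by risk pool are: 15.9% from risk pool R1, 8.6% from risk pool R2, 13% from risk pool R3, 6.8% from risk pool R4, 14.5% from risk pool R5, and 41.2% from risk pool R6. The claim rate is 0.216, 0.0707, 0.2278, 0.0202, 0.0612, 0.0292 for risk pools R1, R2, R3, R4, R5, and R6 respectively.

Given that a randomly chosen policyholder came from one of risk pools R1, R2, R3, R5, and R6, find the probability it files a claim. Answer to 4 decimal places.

P(C|S) ≈ 0.0976

Let S = {R1, R2, R3, R5, R6}.
P(S) = 0.159 + 0.086 + 0.13 + 0.145 + 0.412 = 0.932.
P(C ∩ S) = 0.216·0.159 + 0.0707·0.086 + 0.2278·0.13 + 0.0612·0.145 + 0.0292·0.412 = 0.034344 + 0.0060802 + 0.029614 + 0.008874 + 0.0120304 = 0.0909426.
P(C | S) = 0.0909426 / 0.932 = 0.097578…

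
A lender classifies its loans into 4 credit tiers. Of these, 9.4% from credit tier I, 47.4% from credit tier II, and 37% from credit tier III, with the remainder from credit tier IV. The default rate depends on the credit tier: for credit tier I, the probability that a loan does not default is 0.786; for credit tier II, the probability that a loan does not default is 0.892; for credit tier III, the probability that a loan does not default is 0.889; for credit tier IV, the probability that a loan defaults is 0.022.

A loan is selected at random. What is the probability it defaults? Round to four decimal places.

P(D) ≈ 0.1137

P(IV) = 1 − (0.094 + 0.474 + 0.37) = 0.062.
P(D|I) = 1 − 0.786 = 0.214.
P(D|II) = 1 − 0.892 = 0.108.
P(D|III) = 1 − 0.889 = 0.111.
Using total probability over the partition,
P(D) = P(D|I)·P(I) + P(D|II)·P(II) + P(D|III)·P(III) + P(D|IV)·P(IV)
      = 0.214·0.094 + 0.108·0.474 + 0.111·0.37 + 0.022·0.062
      = 0.020116 + 0.051192 + 0.04107 + 0.001364 = 0.113742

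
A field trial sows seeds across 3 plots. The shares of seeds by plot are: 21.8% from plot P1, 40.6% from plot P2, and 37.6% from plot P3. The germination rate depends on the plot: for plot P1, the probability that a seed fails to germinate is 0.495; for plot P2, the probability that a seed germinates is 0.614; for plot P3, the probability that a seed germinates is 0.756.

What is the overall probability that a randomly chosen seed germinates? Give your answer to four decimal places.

P(G) ≈ 0.6436

P(G|P1) = 1 − 0.495 = 0.505.
P(G) = P(G|P1)·P(P1) + P(G|P2)·P(P2) + P(G|P3)·P(P3)
      = 0.505·0.218 + 0.614·0.406 + 0.756·0.376
      = 0.11009 + 0.249284 + 0.284256 = 0.64363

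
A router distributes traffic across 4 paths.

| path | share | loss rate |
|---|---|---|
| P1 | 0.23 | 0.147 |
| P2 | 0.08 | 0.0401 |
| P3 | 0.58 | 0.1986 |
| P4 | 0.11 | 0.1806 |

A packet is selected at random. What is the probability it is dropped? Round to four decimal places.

0.1721

P(L) = P(L|P1)·P(P1) + P(L|P2)·P(P2) + P(L|P3)·P(P3) + P(L|P4)·P(P4)
      = 0.147·0.23 + 0.0401·0.08 + 0.1986·0.58 + 0.1806·0.11
      = 0.03381 + 0.003208 + 0.115188 + 0.019866 = 0.172072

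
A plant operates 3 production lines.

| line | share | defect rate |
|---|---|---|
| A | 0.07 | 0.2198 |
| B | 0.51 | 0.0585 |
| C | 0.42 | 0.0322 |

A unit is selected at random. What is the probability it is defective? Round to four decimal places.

Summing over the partition,
P(D) = P(D|A)·P(A) + P(D|B)·P(B) + P(D|C)·P(C)
      = 0.2198·0.07 + 0.0585·0.51 + 0.0322·0.42
      = 0.015386 + 0.029835 + 0.013524 = 0.058745

P(D) ≈ 0.0587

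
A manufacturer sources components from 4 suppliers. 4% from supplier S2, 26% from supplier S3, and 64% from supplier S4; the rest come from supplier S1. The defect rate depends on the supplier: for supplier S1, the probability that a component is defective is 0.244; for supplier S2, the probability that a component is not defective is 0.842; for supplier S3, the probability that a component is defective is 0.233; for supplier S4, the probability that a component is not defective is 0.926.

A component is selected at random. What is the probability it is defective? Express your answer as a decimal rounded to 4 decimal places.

0.1289

P(S1) = 1 − (0.04 + 0.26 + 0.64) = 0.06.
P(D|S2) = 1 − 0.842 = 0.158.
P(D|S4) = 1 − 0.926 = 0.074.
By the law of total probability,
P(D) = P(D|S1)·P(S1) + P(D|S2)·P(S2) + P(D|S3)·P(S3) + P(D|S4)·P(S4)
      = 0.244·0.06 + 0.158·0.04 + 0.233·0.26 + 0.074·0.64
      = 0.01464 + 0.00632 + 0.06058 + 0.04736 = 0.1289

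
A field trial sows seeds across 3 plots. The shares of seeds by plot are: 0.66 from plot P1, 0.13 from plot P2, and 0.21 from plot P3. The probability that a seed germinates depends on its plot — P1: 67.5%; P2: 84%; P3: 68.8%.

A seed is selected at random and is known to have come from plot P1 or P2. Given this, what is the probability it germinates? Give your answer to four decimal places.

0.7022

Let S = {P1, P2}.
P(S) = 0.66 + 0.13 = 0.79.
P(G ∩ S) = 0.675·0.66 + 0.84·0.13 = 0.4455 + 0.1092 = 0.5547.
P(G | S) = 0.5547 / 0.79 = 0.702152…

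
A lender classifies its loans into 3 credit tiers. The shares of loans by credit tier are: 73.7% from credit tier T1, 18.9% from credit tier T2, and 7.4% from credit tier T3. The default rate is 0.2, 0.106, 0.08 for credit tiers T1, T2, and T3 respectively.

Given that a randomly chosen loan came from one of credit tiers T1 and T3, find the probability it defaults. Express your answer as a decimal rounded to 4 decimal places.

0.1891

Let S = {T1, T3}.
P(S) = 0.737 + 0.074 = 0.811.
P(D ∩ S) = 0.2·0.737 + 0.08·0.074 = 0.1474 + 0.00592 = 0.15332.
P(D | S) = 0.15332 / 0.811 = 0.189051…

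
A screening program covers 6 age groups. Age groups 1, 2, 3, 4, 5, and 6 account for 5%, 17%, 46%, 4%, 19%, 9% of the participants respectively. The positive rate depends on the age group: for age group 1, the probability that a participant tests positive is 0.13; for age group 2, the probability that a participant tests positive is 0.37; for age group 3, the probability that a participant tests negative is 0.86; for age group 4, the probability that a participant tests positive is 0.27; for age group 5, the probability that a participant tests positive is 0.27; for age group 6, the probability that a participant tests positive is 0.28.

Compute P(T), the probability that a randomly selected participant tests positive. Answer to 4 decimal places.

0.2211

P(T|3) = 1 − 0.86 = 0.14.
Summing over the partition,
P(T) = P(T|1)·P(1) + P(T|2)·P(2) + P(T|3)·P(3) + P(T|4)·P(4) + P(T|5)·P(5) + P(T|6)·P(6)
      = 0.13·0.05 + 0.37·0.17 + 0.14·0.46 + 0.27·0.04 + 0.27·0.19 + 0.28·0.09
      = 0.0065 + 0.0629 + 0.0644 + 0.0108 + 0.0513 + 0.0252 = 0.2211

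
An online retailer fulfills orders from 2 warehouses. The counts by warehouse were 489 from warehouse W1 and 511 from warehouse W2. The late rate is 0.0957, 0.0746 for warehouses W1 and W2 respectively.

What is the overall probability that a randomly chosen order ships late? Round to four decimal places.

0.0849

Total: 489 + 511 = 1000.
P(W1) = 489/1000 = 0.489. P(W2) = 511/1000 = 0.511.
Summing over the partition,
P(L) = P(L|W1)·P(W1) + P(L|W2)·P(W2)
      = 0.0957·0.489 + 0.0746·0.511
      = 0.0467973 + 0.0381206 = 0.0849179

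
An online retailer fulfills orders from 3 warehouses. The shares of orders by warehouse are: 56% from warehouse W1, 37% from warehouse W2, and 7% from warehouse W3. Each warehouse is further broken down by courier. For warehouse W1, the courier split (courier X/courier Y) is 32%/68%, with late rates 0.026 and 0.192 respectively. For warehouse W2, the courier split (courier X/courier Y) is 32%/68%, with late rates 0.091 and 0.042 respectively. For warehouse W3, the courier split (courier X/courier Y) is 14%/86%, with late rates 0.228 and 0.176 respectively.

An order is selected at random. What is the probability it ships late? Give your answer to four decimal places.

P(L) ≈ 0.1119

P(L|W1) = 0.32·0.026 + 0.68·0.192 = 0.00832 + 0.13056 = 0.13888
P(L|W2) = 0.32·0.091 + 0.68·0.042 = 0.02912 + 0.02856 = 0.05768
P(L|W3) = 0.14·0.228 + 0.86·0.176 = 0.03192 + 0.15136 = 0.18328
Then overall,
P(L) = 0.56·0.13888 + 0.37·0.05768 + 0.07·0.18328
      = 0.0777728 + 0.0213416 + 0.0128296 = 0.111944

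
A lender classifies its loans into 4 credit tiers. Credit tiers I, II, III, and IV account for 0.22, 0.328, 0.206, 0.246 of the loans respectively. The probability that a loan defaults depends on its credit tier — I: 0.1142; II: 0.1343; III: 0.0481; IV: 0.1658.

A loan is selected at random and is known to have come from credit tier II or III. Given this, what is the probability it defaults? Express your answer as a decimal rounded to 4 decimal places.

Let S = {II, III}.
P(S) = 0.328 + 0.206 = 0.534.
P(D ∩ S) = 0.1343·0.328 + 0.0481·0.206 = 0.0440504 + 0.0099086 = 0.053959.
P(D | S) = 0.053959 / 0.534 = 0.101047…

0.1010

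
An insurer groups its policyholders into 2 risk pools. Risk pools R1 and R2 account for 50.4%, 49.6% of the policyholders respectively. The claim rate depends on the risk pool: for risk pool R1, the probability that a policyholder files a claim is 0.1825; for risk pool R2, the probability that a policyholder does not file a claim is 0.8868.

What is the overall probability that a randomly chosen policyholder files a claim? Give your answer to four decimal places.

P(C|R2) = 1 − 0.8868 = 0.1132.
P(C) = P(C|R1)·P(R1) + P(C|R2)·P(R2)
      = 0.1825·0.504 + 0.1132·0.496
      = 0.09198 + 0.0561472 = 0.1481272

0.1481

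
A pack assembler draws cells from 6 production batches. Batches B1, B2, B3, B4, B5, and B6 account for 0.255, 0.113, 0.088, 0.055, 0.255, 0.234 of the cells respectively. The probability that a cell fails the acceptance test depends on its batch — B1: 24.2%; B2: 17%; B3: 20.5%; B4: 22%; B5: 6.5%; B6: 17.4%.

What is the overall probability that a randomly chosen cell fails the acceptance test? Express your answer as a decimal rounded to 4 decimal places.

By the law of total probability,
P(F) = P(F|B1)·P(B1) + P(F|B2)·P(B2) + P(F|B3)·P(B3) + P(F|B4)·P(B4) + P(F|B5)·P(B5) + P(F|B6)·P(B6)
      = 0.242·0.255 + 0.17·0.113 + 0.205·0.088 + 0.22·0.055 + 0.065·0.255 + 0.174·0.234
      = 0.06171 + 0.01921 + 0.01804 + 0.0121 + 0.016575 + 0.040716 = 0.168351

P(F) ≈ 0.1684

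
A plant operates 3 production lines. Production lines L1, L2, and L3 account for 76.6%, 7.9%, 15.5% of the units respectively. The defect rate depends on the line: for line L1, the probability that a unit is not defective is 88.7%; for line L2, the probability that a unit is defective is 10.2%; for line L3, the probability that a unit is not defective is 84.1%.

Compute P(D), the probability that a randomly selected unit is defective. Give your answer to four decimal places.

0.1193

P(D|L1) = 1 − 0.887 = 0.113.
P(D|L3) = 1 − 0.841 = 0.159.
P(D) = P(D|L1)·P(L1) + P(D|L2)·P(L2) + P(D|L3)·P(L3)
      = 0.113·0.766 + 0.102·0.079 + 0.159·0.155
      = 0.086558 + 0.008058 + 0.024645 = 0.119261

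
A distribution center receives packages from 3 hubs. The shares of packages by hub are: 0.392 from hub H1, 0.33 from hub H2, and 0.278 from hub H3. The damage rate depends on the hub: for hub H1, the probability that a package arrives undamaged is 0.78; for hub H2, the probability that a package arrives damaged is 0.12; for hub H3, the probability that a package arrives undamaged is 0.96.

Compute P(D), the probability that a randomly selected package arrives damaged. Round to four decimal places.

P(D) ≈ 0.1370

P(D|H1) = 1 − 0.78 = 0.22.
P(D|H3) = 1 − 0.96 = 0.04.
Summing over the partition,
P(D) = P(D|H1)·P(H1) + P(D|H2)·P(H2) + P(D|H3)·P(H3)
      = 0.22·0.392 + 0.12·0.33 + 0.04·0.278
      = 0.08624 + 0.0396 + 0.01112 = 0.13696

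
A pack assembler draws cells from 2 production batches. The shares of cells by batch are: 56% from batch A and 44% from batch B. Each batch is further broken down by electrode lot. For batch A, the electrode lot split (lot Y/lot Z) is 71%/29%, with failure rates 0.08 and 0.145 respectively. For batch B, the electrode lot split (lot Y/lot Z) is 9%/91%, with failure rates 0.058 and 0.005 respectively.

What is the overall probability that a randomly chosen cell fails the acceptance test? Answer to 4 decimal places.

0.0597

P(F|A) = 0.71·0.08 + 0.29·0.145 = 0.0568 + 0.04205 = 0.09885
P(F|B) = 0.09·0.058 + 0.91·0.005 = 0.00522 + 0.00455 = 0.00977
Then overall,
P(F) = 0.56·0.09885 + 0.44·0.00977
      = 0.055356 + 0.0042988 = 0.0596548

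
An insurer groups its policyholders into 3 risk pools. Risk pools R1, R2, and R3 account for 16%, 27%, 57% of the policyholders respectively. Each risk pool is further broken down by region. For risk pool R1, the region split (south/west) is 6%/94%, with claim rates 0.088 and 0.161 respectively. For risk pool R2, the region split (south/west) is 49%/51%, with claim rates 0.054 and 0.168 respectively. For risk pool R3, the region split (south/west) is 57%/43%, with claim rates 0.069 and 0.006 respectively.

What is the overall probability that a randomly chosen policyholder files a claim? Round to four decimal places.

P(C|R1) = 0.06·0.088 + 0.94·0.161 = 0.00528 + 0.15134 = 0.15662
P(C|R2) = 0.49·0.054 + 0.51·0.168 = 0.02646 + 0.08568 = 0.11214
P(C|R3) = 0.57·0.069 + 0.43·0.006 = 0.03933 + 0.00258 = 0.04191
By total probability over the outer partition,
P(C) = 0.16·0.15662 + 0.27·0.11214 + 0.57·0.04191
      = 0.0250592 + 0.0302778 + 0.0238887 = 0.0792257

P(C) ≈ 0.0792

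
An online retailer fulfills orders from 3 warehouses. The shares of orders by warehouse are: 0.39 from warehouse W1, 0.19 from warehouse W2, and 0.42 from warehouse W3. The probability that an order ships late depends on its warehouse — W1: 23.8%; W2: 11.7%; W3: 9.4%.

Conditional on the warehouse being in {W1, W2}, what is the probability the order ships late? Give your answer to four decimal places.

Let S = {W1, W2}.
P(S) = 0.39 + 0.19 = 0.58.
P(L ∩ S) = 0.238·0.39 + 0.117·0.19 = 0.09282 + 0.02223 = 0.11505.
P(L | S) = 0.11505 / 0.58 = 0.198362…

P(L|S) ≈ 0.1984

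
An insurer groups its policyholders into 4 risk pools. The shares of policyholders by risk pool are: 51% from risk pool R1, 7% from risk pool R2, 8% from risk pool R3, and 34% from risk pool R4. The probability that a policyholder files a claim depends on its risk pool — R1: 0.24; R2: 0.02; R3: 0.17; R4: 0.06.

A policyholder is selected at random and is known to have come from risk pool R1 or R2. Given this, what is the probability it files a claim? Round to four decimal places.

P(C|S) ≈ 0.2134

Let S = {R1, R2}.
P(S) = 0.51 + 0.07 = 0.58.
P(C ∩ S) = 0.24·0.51 + 0.02·0.07 = 0.1224 + 0.0014 = 0.1238.
P(C | S) = 0.1238 / 0.58 = 0.213448…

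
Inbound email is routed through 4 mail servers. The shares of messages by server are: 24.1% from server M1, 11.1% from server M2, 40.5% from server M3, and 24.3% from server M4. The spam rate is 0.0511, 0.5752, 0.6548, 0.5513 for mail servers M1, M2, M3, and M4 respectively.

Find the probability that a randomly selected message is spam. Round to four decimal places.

P(S) = P(S|M1)·P(M1) + P(S|M2)·P(M2) + P(S|M3)·P(M3) + P(S|M4)·P(M4)
      = 0.0511·0.241 + 0.5752·0.111 + 0.6548·0.405 + 0.5513·0.243
      = 0.0123151 + 0.0638472 + 0.265194 + 0.1339659 = 0.4753222

0.4753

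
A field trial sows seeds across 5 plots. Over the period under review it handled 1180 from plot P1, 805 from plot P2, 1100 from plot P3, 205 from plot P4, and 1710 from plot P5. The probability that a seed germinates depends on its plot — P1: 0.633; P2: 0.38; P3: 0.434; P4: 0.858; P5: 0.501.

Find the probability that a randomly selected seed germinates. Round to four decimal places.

P(G) ≈ 0.5126

Total: 1180 + 805 + 1100 + 205 + 1710 = 5000.
P(P1) = 1180/5000 = 0.236. P(P2) = 805/5000 = 0.161. P(P3) = 1100/5000 = 0.22. P(P4) = 205/5000 = 0.041. P(P5) = 1710/5000 = 0.342.
Using total probability over the partition,
P(G) = P(G|P1)·P(P1) + P(G|P2)·P(P2) + P(G|P3)·P(P3) + P(G|P4)·P(P4) + P(G|P5)·P(P5)
      = 0.633·0.236 + 0.38·0.161 + 0.434·0.22 + 0.858·0.041 + 0.501·0.342
      = 0.149388 + 0.06118 + 0.09548 + 0.035178 + 0.171342 = 0.512568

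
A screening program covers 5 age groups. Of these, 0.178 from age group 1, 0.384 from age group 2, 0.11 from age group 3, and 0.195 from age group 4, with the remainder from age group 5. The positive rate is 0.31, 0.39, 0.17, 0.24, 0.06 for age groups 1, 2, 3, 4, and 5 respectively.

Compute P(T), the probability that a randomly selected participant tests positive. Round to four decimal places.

P(5) = 1 − (0.178 + 0.384 + 0.11 + 0.195) = 0.133.
P(T) = P(T|1)·P(1) + P(T|2)·P(2) + P(T|3)·P(3) + P(T|4)·P(4) + P(T|5)·P(5)
      = 0.31·0.178 + 0.39·0.384 + 0.17·0.11 + 0.24·0.195 + 0.06·0.133
      = 0.05518 + 0.14976 + 0.0187 + 0.0468 + 0.00798 = 0.27842

P(T) ≈ 0.2784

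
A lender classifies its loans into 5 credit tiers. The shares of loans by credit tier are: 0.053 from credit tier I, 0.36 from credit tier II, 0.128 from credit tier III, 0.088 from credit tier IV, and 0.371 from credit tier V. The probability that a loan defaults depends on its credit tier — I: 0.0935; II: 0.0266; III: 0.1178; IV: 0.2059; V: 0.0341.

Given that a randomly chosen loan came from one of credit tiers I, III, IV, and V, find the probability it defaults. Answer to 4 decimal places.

Let S = {I, III, IV, V}.
P(S) = 0.053 + 0.128 + 0.088 + 0.371 = 0.64.
P(D ∩ S) = 0.0935·0.053 + 0.1178·0.128 + 0.2059·0.088 + 0.0341·0.371 = 0.0049555 + 0.0150784 + 0.0181192 + 0.0126511 = 0.0508042.
P(D | S) = 0.0508042 / 0.64 = 0.079382…

P(D|S) ≈ 0.0794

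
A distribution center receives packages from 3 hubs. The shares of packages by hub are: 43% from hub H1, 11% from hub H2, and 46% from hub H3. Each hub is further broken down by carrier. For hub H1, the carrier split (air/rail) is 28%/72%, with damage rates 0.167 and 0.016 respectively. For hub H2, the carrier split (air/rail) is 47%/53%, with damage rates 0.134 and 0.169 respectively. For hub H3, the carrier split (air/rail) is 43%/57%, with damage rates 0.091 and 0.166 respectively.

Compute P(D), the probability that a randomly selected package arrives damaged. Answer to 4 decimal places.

P(D) ≈ 0.1034

P(D|H1) = 0.28·0.167 + 0.72·0.016 = 0.04676 + 0.01152 = 0.05828
P(D|H2) = 0.47·0.134 + 0.53·0.169 = 0.06298 + 0.08957 = 0.15255
P(D|H3) = 0.43·0.091 + 0.57·0.166 = 0.03913 + 0.09462 = 0.13375
By total probability over the outer partition,
P(D) = 0.43·0.05828 + 0.11·0.15255 + 0.46·0.13375
      = 0.0250604 + 0.0167805 + 0.061525 = 0.1033659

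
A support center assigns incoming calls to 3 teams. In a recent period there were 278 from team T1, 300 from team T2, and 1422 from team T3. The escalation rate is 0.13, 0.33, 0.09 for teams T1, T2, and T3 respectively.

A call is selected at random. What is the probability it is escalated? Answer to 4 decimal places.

Total: 278 + 300 + 1422 = 2000.
P(T1) = 278/2000 = 0.139. P(T2) = 300/2000 = 0.15. P(T3) = 1422/2000 = 0.711.
P(E) = P(E|T1)·P(T1) + P(E|T2)·P(T2) + P(E|T3)·P(T3)
      = 0.13·0.139 + 0.33·0.15 + 0.09·0.711
      = 0.01807 + 0.0495 + 0.06399 = 0.13156

P(E) ≈ 0.1316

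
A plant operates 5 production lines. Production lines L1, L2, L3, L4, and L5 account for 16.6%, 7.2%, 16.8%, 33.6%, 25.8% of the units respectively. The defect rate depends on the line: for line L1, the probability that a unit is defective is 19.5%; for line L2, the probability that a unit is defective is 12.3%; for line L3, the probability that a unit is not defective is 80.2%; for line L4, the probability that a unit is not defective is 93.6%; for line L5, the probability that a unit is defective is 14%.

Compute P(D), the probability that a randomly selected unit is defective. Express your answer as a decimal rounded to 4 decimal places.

P(D|L3) = 1 − 0.802 = 0.198.
P(D|L4) = 1 − 0.936 = 0.064.
By the law of total probability,
P(D) = P(D|L1)·P(L1) + P(D|L2)·P(L2) + P(D|L3)·P(L3) + P(D|L4)·P(L4) + P(D|L5)·P(L5)
      = 0.195·0.166 + 0.123·0.072 + 0.198·0.168 + 0.064·0.336 + 0.14·0.258
      = 0.03237 + 0.008856 + 0.033264 + 0.021504 + 0.03612 = 0.132114

P(D) ≈ 0.1321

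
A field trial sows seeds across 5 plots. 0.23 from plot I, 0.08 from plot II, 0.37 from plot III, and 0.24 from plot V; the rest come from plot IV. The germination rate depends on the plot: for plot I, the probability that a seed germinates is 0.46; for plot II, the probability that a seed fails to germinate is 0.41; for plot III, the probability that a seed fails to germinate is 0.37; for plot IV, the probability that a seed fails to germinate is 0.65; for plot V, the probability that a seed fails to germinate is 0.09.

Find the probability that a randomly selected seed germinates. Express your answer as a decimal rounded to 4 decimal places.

P(IV) = 1 − (0.23 + 0.08 + 0.37 + 0.24) = 0.08.
P(G|II) = 1 − 0.41 = 0.59.
P(G|III) = 1 − 0.37 = 0.63.
P(G|IV) = 1 − 0.65 = 0.35.
P(G|V) = 1 − 0.09 = 0.91.
Summing over the partition,
P(G) = P(G|I)·P(I) + P(G|II)·P(II) + P(G|III)·P(III) + P(G|IV)·P(IV) + P(G|V)·P(V)
      = 0.46·0.23 + 0.59·0.08 + 0.63·0.37 + 0.35·0.08 + 0.91·0.24
      = 0.1058 + 0.0472 + 0.2331 + 0.028 + 0.2184 = 0.6325

P(G) ≈ 0.6325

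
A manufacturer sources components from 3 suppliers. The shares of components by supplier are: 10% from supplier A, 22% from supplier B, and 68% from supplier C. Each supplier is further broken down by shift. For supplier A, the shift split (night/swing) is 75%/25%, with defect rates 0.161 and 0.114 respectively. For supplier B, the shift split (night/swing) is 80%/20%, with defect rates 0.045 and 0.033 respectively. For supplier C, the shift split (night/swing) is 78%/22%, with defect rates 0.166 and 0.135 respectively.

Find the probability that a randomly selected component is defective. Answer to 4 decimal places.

P(D|A) = 0.75·0.161 + 0.25·0.114 = 0.12075 + 0.0285 = 0.14925
P(D|B) = 0.8·0.045 + 0.2·0.033 = 0.036 + 0.0066 = 0.0426
P(D|C) = 0.78·0.166 + 0.22·0.135 = 0.12948 + 0.0297 = 0.15918
Then overall,
P(D) = 0.1·0.14925 + 0.22·0.0426 + 0.68·0.15918
      = 0.014925 + 0.009372 + 0.1082424 = 0.1325394

0.1325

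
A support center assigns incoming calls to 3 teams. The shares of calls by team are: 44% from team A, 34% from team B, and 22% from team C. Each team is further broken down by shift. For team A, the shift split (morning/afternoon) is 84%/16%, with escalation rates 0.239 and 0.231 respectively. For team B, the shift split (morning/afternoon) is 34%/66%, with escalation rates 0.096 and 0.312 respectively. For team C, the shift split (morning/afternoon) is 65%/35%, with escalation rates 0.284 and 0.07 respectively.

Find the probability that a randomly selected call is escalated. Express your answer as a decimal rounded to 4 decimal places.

P(E|A) = 0.84·0.239 + 0.16·0.231 = 0.20076 + 0.03696 = 0.23772
P(E|B) = 0.34·0.096 + 0.66·0.312 = 0.03264 + 0.20592 = 0.23856
P(E|C) = 0.65·0.284 + 0.35·0.07 = 0.1846 + 0.0245 = 0.2091
Then overall,
P(E) = 0.44·0.23772 + 0.34·0.23856 + 0.22·0.2091
      = 0.1045968 + 0.0811104 + 0.046002 = 0.2317092

0.2317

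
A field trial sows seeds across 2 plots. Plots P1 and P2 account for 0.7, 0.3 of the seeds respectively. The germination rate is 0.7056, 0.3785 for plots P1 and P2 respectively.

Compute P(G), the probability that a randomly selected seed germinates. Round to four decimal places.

P(G) ≈ 0.6075

Summing over the partition,
P(G) = P(G|P1)·P(P1) + P(G|P2)·P(P2)
      = 0.7056·0.7 + 0.3785·0.3
      = 0.49392 + 0.11355 = 0.60747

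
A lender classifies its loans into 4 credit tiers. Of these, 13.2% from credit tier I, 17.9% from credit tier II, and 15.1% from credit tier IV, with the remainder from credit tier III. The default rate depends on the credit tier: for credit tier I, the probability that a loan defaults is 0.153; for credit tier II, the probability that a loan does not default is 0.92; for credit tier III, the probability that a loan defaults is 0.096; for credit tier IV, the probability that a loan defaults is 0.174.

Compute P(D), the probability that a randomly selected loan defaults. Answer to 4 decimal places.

P(III) = 1 − (0.132 + 0.179 + 0.151) = 0.538.
P(D|II) = 1 − 0.92 = 0.08.
P(D) = P(D|I)·P(I) + P(D|II)·P(II) + P(D|III)·P(III) + P(D|IV)·P(IV)
      = 0.153·0.132 + 0.08·0.179 + 0.096·0.538 + 0.174·0.151
      = 0.020196 + 0.01432 + 0.051648 + 0.026274 = 0.112438

0.1124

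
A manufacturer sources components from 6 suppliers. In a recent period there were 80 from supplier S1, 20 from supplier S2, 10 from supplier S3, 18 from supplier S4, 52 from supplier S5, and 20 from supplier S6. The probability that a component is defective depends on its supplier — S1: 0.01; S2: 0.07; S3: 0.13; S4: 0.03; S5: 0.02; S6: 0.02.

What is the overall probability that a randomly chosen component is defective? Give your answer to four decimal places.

P(D) ≈ 0.0274

Total: 80 + 20 + 10 + 18 + 52 + 20 = 200.
P(S1) = 80/200 = 0.4. P(S2) = 20/200 = 0.1. P(S3) = 10/200 = 0.05. P(S4) = 18/200 = 0.09. P(S5) = 52/200 = 0.26. P(S6) = 20/200 = 0.1.
Summing over the partition,
P(D) = P(D|S1)·P(S1) + P(D|S2)·P(S2) + P(D|S3)·P(S3) + P(D|S4)·P(S4) + P(D|S5)·P(S5) + P(D|S6)·P(S6)
      = 0.01·0.4 + 0.07·0.1 + 0.13·0.05 + 0.03·0.09 + 0.02·0.26 + 0.02·0.1
      = 0.004 + 0.007 + 0.0065 + 0.0027 + 0.0052 + 0.002 = 0.0274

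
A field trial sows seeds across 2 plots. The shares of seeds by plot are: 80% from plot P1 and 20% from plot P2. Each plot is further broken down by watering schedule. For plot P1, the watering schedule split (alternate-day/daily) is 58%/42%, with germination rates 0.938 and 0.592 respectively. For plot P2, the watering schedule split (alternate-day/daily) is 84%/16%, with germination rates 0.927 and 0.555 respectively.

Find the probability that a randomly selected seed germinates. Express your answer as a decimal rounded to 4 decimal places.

P(G|P1) = 0.58·0.938 + 0.42·0.592 = 0.54404 + 0.24864 = 0.79268
P(G|P2) = 0.84·0.927 + 0.16·0.555 = 0.77868 + 0.0888 = 0.86748
By total probability over the outer partition,
P(G) = 0.8·0.79268 + 0.2·0.86748
      = 0.634144 + 0.173496 = 0.80764

0.8076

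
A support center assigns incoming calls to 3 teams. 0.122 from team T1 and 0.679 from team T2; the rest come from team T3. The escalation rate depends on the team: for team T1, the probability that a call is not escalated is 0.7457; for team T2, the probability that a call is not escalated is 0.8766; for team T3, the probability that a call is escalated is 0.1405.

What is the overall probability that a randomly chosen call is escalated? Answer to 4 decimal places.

0.1428

P(T3) = 1 − (0.122 + 0.679) = 0.199.
P(E|T1) = 1 − 0.7457 = 0.2543.
P(E|T2) = 1 − 0.8766 = 0.1234.
Summing over the partition,
P(E) = P(E|T1)·P(T1) + P(E|T2)·P(T2) + P(E|T3)·P(T3)
      = 0.2543·0.122 + 0.1234·0.679 + 0.1405·0.199
      = 0.0310246 + 0.0837886 + 0.0279595 = 0.1427727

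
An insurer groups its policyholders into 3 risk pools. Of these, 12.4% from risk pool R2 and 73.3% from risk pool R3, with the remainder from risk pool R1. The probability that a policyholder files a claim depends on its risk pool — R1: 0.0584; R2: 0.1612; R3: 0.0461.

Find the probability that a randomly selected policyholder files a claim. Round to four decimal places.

P(C) ≈ 0.0621

P(R1) = 1 − (0.124 + 0.733) = 0.143.
P(C) = P(C|R1)·P(R1) + P(C|R2)·P(R2) + P(C|R3)·P(R3)
      = 0.0584·0.143 + 0.1612·0.124 + 0.0461·0.733
      = 0.0083512 + 0.0199888 + 0.0337913 = 0.0621313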